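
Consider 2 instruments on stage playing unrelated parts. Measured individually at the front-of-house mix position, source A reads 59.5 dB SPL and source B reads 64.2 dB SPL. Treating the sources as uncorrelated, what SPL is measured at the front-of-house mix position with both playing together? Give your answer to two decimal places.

65.47 dB SPL

Add the sources as powers (linear), then convert back to dB:
L_total = 10·log₁₀(10^(59.5/10) + 10^(64.2/10)) = 10·log₁₀(3522000) = 65.47 dB SPL.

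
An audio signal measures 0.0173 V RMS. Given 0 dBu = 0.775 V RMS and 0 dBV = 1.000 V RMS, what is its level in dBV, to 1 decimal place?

dBV = 20·log₁₀(V / 1.000 V).
20·log₁₀(0.0173/1.000) = -35.2 dBV.

-35.2 dBV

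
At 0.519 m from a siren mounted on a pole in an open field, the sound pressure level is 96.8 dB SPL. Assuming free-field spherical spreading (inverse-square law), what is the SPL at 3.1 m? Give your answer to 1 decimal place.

For a point source in a free field, ΔL = −20·log₁₀(d₂/d₁).
ΔL = −20·log₁₀(3.1/0.519) = -15.52 dB, so L₂ = 96.8 + (-15.52) = 81.3 dB SPL.

81.3 dB SPL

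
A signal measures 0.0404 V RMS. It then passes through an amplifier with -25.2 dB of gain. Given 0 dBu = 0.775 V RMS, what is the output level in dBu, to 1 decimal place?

Input level: 20·log₁₀(0.0404/0.775) = -25.66 dBu.
Output: -25.66 − 25.2 = -50.9 dBu.

-50.9 dBu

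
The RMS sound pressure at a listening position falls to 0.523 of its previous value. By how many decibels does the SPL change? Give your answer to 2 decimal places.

Sound pressure is an amplitude quantity: ΔL = 20·log₁₀(p₂/p₁).
20·log₁₀(0.523) = -5.63 dB.

-5.63 dB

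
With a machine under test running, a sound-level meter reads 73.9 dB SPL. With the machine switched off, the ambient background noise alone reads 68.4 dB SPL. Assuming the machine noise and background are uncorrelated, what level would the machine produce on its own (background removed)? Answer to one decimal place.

72.5 dB SPL

Subtract intensities: L_src = 10·log₁₀(10^(L_total/10) − 10^(L_bg/10)).
L_src = 10·log₁₀(10^(73.9/10) − 10^(68.4/10)) = 10·log₁₀(17630000) = 72.5 dB SPL.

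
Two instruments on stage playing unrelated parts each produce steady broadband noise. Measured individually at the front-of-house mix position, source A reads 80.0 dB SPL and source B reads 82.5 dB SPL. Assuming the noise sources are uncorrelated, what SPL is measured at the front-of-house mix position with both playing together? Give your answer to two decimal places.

84.44 dB SPL

Add the sources as powers (linear), then convert back to dB:
L_total = 10·log₁₀(10^(80.0/10) + 10^(82.5/10)) = 10·log₁₀(277800000) = 84.44 dB SPL.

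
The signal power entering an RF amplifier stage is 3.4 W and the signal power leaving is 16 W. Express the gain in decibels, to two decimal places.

For a power ratio, dB = 10·log₁₀(P₂/P₁).
10·log₁₀(16/3.4) = 10·log₁₀(4.706) = 6.73 dB.

6.73 dB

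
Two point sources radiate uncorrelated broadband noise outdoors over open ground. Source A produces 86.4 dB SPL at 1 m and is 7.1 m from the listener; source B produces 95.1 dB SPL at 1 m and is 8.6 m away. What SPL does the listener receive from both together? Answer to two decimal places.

At the listener: L_A = 86.4 − 20·log₁₀(7.1) = 69.375 dB; L_B = 95.1 − 20·log₁₀(8.6) = 76.410 dB.
Combined: 10·log₁₀(10^(69.375/10)+10^(76.410/10)) = 77.19 dB SPL.

77.19 dB SPL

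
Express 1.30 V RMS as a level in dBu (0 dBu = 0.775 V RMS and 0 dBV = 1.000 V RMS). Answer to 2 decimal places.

+4.49 dBu

dBu = 20·log₁₀(V / 0.775 V).
20·log₁₀(1.30/0.775) = +4.49 dBu.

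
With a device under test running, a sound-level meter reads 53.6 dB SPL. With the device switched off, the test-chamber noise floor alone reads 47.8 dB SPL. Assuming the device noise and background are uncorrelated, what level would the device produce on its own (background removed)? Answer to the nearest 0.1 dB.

Subtract intensities: L_src = 10·log₁₀(10^(L_total/10) − 10^(L_bg/10)).
L_src = 10·log₁₀(10^(53.6/10) − 10^(47.8/10)) = 10·log₁₀(168800) = 52.3 dB SPL.

52.3 dB SPL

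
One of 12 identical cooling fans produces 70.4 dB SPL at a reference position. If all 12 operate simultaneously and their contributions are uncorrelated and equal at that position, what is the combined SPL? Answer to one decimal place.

81.2 dB SPL

12 equal incoherent sources raise the level by 10·log₁₀(12) = 10.79 dB.
L_total = 70.4 + 10.79 = 81.2 dB SPL.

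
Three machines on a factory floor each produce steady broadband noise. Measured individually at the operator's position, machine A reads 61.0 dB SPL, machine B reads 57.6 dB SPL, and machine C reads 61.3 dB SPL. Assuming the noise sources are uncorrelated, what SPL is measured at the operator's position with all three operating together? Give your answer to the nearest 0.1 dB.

65.0 dB SPL

Incoherent sources sum as intensities:
L_total = 10·log₁₀(10^(61.0/10) + 10^(57.6/10) + 10^(61.3/10)) = 10·log₁₀(3183000) = 65.0 dB SPL.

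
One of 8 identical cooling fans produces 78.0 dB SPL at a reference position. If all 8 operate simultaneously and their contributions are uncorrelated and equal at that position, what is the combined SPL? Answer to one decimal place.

87.0 dB SPL

8 equal incoherent sources raise the level by 10·log₁₀(8) = 9.03 dB.
L_total = 78.0 + 9.03 = 87.0 dB SPL.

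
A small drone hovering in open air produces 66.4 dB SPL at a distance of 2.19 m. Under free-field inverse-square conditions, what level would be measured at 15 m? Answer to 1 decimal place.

For a point source in a free field, ΔL = −20·log₁₀(d₂/d₁).
ΔL = −20·log₁₀(15/2.19) = -16.71 dB, so L₂ = 66.4 + (-16.71) = 49.7 dB SPL.

49.7 dB SPL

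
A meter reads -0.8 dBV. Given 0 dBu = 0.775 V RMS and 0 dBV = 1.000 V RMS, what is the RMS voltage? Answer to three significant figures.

0.912 V

V = 1.000 V × 10^(-0.8/20).
= 1.000 × 0.9120 = 0.912 V.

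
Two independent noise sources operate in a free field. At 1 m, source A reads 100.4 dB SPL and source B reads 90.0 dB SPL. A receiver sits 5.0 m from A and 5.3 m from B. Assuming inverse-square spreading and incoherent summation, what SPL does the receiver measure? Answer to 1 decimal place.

86.8 dB SPL

At the listener: L_A = 100.4 − 20·log₁₀(5.0) = 86.42 dB; L_B = 90.0 − 20·log₁₀(5.3) = 75.51 dB.
Combined: 10·log₁₀(10^(86.42/10)+10^(75.51/10)) = 86.8 dB SPL.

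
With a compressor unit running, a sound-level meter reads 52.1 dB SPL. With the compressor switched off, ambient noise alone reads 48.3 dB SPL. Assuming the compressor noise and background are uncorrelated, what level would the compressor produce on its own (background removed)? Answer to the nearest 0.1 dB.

49.8 dB SPL

Background correction is a power subtraction:
L_src = 10·log₁₀(10^(52.1/10) − 10^(48.3/10)) = 10·log₁₀(94570) = 49.8 dB SPL.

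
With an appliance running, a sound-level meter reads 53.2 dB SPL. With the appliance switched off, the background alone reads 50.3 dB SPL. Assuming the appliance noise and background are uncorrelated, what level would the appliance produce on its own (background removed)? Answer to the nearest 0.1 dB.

50.1 dB SPL

Remove the background by subtracting linear intensities:
L_src = 10·log₁₀(10^(53.2/10) − 10^(50.3/10)) = 10·log₁₀(101800) = 50.1 dB SPL.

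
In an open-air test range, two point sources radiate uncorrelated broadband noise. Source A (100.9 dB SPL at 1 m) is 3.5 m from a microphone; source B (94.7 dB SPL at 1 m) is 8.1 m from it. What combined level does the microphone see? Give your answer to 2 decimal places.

At the listener: L_A = 100.9 − 20·log₁₀(3.5) = 90.019 dB; L_B = 94.7 − 20·log₁₀(8.1) = 76.530 dB.
Combined: 10·log₁₀(10^(90.019/10)+10^(76.530/10)) = 90.21 dB SPL.

90.21 dB SPL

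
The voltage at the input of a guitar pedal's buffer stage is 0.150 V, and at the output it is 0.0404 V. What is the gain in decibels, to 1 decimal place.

-11.4 dB

Voltage ratio → dB uses the 20·log₁₀ form:
20·log₁₀(0.0404/0.150) = 20·log₁₀(0.2693) = -11.4 dB.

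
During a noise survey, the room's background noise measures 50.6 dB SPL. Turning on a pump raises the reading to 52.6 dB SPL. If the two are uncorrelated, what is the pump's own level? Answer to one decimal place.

48.3 dB SPL

Remove the background by subtracting linear intensities:
L_src = 10·log₁₀(10^(52.6/10) − 10^(50.6/10)) = 10·log₁₀(67150) = 48.3 dB SPL.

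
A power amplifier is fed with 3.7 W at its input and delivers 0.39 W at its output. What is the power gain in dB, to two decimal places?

-9.77 dB

Power is a power quantity, so gain = 10·log₁₀(P_out/P_in).
10·log₁₀(0.39/3.7) = 10·log₁₀(0.1054) = -9.77 dB.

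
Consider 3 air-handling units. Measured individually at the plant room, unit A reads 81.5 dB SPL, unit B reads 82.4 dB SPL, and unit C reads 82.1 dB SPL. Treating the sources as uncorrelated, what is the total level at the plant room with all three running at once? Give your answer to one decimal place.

Incoherent sources sum as intensities:
L_total = 10·log₁₀(10^(81.5/10) + 10^(82.4/10) + 10^(82.1/10)) = 10·log₁₀(477200000) = 86.8 dB SPL.

86.8 dB SPL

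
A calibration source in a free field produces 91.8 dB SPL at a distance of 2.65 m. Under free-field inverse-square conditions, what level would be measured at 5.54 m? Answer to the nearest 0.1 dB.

Free-field point source: level drops by 20·log₁₀ of the distance ratio.
ΔL = −20·log₁₀(5.54/2.65) = -6.41 dB, so L₂ = 91.8 + (-6.41) = 85.4 dB SPL.

85.4 dB SPL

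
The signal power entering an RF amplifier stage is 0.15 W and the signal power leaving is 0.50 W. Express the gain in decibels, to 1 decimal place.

5.2 dB

Power is a power quantity, so gain = 10·log₁₀(P_out/P_in).
10·log₁₀(0.50/0.15) = 10·log₁₀(3.333) = 5.2 dB.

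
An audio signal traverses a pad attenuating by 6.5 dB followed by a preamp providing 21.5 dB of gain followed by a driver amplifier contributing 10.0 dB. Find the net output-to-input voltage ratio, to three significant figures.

17.8

Net gain = (−6.5) + 21.5 + 10.0 = 25.0 dB.
Voltage ratio = 10^(25.0/20) = 17.8.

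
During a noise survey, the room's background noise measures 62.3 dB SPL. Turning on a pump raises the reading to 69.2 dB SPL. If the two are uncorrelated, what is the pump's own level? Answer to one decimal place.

68.2 dB SPL

Background correction is a power subtraction:
L_src = 10·log₁₀(10^(69.2/10) − 10^(62.3/10)) = 10·log₁₀(6619000) = 68.2 dB SPL.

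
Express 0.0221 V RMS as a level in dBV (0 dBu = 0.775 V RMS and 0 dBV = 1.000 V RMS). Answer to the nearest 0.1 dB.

dBV = 20·log₁₀(V / 1.000 V).
20·log₁₀(0.0221/1.000) = -33.1 dBV.

-33.1 dBV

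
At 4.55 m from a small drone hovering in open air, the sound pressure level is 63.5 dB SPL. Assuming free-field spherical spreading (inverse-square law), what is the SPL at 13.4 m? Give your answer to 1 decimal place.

54.1 dB SPL

For a point source in a free field, ΔL = −20·log₁₀(d₂/d₁).
ΔL = −20·log₁₀(13.4/4.55) = -9.38 dB, so L₂ = 63.5 + (-9.38) = 54.1 dB SPL.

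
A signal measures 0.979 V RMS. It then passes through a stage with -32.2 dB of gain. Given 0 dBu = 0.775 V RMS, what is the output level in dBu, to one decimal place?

-30.2 dBu

Input level: 20·log₁₀(0.979/0.775) = 2.03 dBu.
Output: 2.03 − 32.2 = -30.2 dBu.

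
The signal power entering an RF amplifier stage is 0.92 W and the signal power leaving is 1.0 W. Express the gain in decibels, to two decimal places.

Power is a power quantity, so gain = 10·log₁₀(P_out/P_in).
10·log₁₀(1.0/0.92) = 10·log₁₀(1.087) = 0.36 dB.

0.36 dB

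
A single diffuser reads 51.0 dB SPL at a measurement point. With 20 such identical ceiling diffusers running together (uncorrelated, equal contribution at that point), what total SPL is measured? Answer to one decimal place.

20 equal incoherent sources raise the level by 10·log₁₀(20) = 13.01 dB.
L_total = 51.0 + 13.01 = 64.0 dB SPL.

64.0 dB SPL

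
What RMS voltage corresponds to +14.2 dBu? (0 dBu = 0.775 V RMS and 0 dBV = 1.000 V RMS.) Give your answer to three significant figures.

3.97 V

V = 0.775 V × 10^(+14.2/20).
= 0.775 × 5.129 = 3.97 V.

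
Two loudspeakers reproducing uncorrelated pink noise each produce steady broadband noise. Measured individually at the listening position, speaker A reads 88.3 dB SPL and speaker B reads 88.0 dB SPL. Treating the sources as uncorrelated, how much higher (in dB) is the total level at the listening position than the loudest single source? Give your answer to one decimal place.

2.9 dB

Incoherent sources sum as intensities:
L_total = 10·log₁₀(10^(88.3/10) + 10^(88.0/10)) = 91.16 dB SPL.
Excess over the loudest (88.3 dB): 91.16 − 88.3 = 2.9 dB.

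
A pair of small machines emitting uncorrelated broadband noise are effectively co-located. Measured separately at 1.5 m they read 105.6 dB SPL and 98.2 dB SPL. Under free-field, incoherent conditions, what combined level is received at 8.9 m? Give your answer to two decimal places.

Combined at 1.5 m: 10·log₁₀(10^(105.6/10)+10^(98.2/10)) = 106.326 dB SPL.
Then apply −20·log₁₀(8.9/1.5) = -15.466 dB → 90.86 dB SPL.

90.86 dB SPL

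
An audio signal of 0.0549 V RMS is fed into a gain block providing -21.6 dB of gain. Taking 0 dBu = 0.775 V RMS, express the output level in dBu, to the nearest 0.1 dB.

Input level: 20·log₁₀(0.0549/0.775) = -22.99 dBu.
Output: -22.99 − 21.6 = -44.6 dBu.

-44.6 dBu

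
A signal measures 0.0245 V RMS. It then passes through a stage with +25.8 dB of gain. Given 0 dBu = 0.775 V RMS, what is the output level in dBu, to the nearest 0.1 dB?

Input level: 20·log₁₀(0.0245/0.775) = -30.00 dBu.
Output: -30.00 + 25.8 = -4.2 dBu.

-4.2 dBu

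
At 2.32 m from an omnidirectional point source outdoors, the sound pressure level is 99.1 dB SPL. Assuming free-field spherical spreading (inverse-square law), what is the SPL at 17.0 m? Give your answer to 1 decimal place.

81.8 dB SPL

Free-field point source: level drops by 20·log₁₀ of the distance ratio.
ΔL = −20·log₁₀(17.0/2.32) = -17.30 dB, so L₂ = 99.1 + (-17.30) = 81.8 dB SPL.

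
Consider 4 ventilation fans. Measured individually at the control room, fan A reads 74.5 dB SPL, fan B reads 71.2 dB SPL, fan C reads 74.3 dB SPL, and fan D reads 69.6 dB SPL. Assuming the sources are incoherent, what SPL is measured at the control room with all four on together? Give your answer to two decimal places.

Uncorrelated sources add in intensity (power), not in dB.
L_total = 10·log₁₀(10^(74.5/10) + 10^(71.2/10) + 10^(74.3/10) + 10^(69.6/10)) = 10·log₁₀(77400000) = 78.89 dB SPL.

78.89 dB SPL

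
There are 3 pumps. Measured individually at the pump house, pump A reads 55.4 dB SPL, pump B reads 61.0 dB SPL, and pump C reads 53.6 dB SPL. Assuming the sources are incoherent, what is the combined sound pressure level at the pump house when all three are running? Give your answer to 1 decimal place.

62.6 dB SPL

Add the sources as powers (linear), then convert back to dB:
L_total = 10·log₁₀(10^(55.4/10) + 10^(61.0/10) + 10^(53.6/10)) = 10·log₁₀(1835000) = 62.6 dB SPL.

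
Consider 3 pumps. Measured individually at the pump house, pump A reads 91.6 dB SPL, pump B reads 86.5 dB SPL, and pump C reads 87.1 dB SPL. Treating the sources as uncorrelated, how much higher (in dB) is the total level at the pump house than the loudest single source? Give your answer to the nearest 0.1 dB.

Add the sources as powers (linear), then convert back to dB:
L_total = 10·log₁₀(10^(91.6/10) + 10^(86.5/10) + 10^(87.1/10)) = 93.81 dB SPL.
Excess over the loudest (91.6 dB): 93.81 − 91.6 = 2.2 dB.

2.2 dB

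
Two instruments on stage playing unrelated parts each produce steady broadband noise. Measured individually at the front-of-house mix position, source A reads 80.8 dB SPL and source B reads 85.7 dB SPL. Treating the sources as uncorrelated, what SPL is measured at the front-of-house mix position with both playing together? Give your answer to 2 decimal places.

86.92 dB SPL

Uncorrelated sources add in intensity (power), not in dB.
L_total = 10·log₁₀(10^(80.8/10) + 10^(85.7/10)) = 10·log₁₀(491800000) = 86.92 dB SPL.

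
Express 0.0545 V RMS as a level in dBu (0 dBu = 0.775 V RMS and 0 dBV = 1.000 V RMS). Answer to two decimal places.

dBu = 20·log₁₀(V / 0.775 V).
20·log₁₀(0.0545/0.775) = -23.06 dBu.

-23.06 dBu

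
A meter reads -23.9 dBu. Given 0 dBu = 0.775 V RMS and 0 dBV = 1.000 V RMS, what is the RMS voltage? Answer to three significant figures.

V = 0.775 V × 10^(-23.9/20).
= 0.775 × 0.06383 = 0.0495 V.

0.0495 V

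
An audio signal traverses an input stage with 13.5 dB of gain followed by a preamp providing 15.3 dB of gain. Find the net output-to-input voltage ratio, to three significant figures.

27.5

Net gain = 13.5 + 15.3 = 28.8 dB.
Voltage ratio = 10^(28.8/20) = 27.5.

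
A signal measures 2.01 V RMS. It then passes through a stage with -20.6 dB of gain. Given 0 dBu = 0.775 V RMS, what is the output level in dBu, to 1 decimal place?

Input level: 20·log₁₀(2.01/0.775) = 8.28 dBu.
Output: 8.28 − 20.6 = -12.3 dBu.

-12.3 dBu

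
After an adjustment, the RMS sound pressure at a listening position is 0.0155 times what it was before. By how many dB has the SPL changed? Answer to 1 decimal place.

-36.2 dB

SPL change from a pressure ratio uses the 20·log₁₀ form:
20·log₁₀(0.0155) = -36.2 dB.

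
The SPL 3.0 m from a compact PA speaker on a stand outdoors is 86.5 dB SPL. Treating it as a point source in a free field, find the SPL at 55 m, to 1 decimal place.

Inverse-square spreading gives ΔL = −20·log₁₀(d₂/d₁).
ΔL = −20·log₁₀(55/3.0) = -25.26 dB, so L₂ = 86.5 + (-25.26) = 61.2 dB SPL.

61.2 dB SPL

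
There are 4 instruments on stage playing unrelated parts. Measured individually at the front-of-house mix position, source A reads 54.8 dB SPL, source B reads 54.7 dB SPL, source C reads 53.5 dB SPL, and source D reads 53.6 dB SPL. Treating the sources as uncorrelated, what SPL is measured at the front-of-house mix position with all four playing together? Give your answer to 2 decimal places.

Uncorrelated sources add in intensity (power), not in dB.
L_total = 10·log₁₀(10^(54.8/10) + 10^(54.7/10) + 10^(53.5/10) + 10^(53.6/10)) = 10·log₁₀(1050000) = 60.21 dB SPL.

60.21 dB SPL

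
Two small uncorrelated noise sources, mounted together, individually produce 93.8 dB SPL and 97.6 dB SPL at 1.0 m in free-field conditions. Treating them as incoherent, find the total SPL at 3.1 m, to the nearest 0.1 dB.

Combined at 1.0 m: 10·log₁₀(10^(93.8/10)+10^(97.6/10)) = 99.11 dB SPL.
Then apply −20·log₁₀(3.1/1.0) = -9.83 dB → 89.3 dB SPL.

89.3 dB SPL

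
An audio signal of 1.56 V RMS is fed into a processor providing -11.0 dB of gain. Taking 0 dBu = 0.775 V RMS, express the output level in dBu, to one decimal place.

Input level: 20·log₁₀(1.56/0.775) = 6.08 dBu.
Output: 6.08 − 11.0 = -4.9 dBu.

-4.9 dBu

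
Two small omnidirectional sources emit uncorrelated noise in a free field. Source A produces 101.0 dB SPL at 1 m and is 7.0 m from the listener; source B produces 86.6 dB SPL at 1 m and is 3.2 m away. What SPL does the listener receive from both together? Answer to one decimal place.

At the listener: L_A = 101.0 − 20·log₁₀(7.0) = 84.10 dB; L_B = 86.6 − 20·log₁₀(3.2) = 76.50 dB.
Combined: 10·log₁₀(10^(84.10/10)+10^(76.50/10)) = 84.8 dB SPL.

84.8 dB SPL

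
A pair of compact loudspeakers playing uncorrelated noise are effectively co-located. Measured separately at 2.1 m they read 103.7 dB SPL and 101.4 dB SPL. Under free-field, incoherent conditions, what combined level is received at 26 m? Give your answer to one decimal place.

Combined at 2.1 m: 10·log₁₀(10^(103.7/10)+10^(101.4/10)) = 105.71 dB SPL.
Then apply −20·log₁₀(26/2.1) = -21.86 dB → 83.9 dB SPL.

83.9 dB SPL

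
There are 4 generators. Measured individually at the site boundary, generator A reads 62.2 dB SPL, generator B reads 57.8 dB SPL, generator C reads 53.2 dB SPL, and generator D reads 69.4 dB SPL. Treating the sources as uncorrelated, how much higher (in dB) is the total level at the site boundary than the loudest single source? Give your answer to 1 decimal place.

Add the sources as powers (linear), then convert back to dB:
L_total = 10·log₁₀(10^(62.2/10) + 10^(57.8/10) + 10^(53.2/10) + 10^(69.4/10)) = 70.48 dB SPL.
Excess over the loudest (69.4 dB): 70.48 − 69.4 = 1.1 dB.

1.1 dB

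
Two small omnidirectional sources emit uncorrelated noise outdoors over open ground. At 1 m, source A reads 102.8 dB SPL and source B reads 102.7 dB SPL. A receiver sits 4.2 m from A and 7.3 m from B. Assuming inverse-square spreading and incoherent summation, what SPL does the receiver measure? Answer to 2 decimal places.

91.55 dB SPL

At the listener: L_A = 102.8 − 20·log₁₀(4.2) = 90.335 dB; L_B = 102.7 − 20·log₁₀(7.3) = 85.434 dB.
Combined: 10·log₁₀(10^(90.335/10)+10^(85.434/10)) = 91.55 dB SPL.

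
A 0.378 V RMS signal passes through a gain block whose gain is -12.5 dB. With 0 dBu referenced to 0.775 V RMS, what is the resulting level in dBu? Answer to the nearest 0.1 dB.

Input level: 20·log₁₀(0.378/0.775) = -6.24 dBu.
Output: -6.24 − 12.5 = -18.7 dBu.

-18.7 dBu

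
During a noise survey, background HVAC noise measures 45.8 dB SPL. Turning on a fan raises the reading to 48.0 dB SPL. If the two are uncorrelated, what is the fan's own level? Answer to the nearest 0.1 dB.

44.0 dB SPL

Background correction is a power subtraction:
L_src = 10·log₁₀(10^(48.0/10) − 10^(45.8/10)) = 10·log₁₀(25080) = 44.0 dB SPL.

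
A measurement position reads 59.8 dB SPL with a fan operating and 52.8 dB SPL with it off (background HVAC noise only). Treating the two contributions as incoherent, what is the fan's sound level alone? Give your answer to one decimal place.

58.8 dB SPL

Remove the background by subtracting linear intensities:
L_src = 10·log₁₀(10^(59.8/10) − 10^(52.8/10)) = 10·log₁₀(764400) = 58.8 dB SPL.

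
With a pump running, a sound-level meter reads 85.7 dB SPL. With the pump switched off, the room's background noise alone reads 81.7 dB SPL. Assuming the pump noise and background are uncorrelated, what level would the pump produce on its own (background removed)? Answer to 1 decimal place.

Background correction is a power subtraction:
L_src = 10·log₁₀(10^(85.7/10) − 10^(81.7/10)) = 10·log₁₀(223600000) = 83.5 dB SPL.

83.5 dB SPL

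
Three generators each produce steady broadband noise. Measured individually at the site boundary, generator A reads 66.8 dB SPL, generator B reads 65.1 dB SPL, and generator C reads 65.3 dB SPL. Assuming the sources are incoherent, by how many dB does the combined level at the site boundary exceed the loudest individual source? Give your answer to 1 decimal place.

Incoherent sources sum as intensities:
L_total = 10·log₁₀(10^(66.8/10) + 10^(65.1/10) + 10^(65.3/10)) = 70.57 dB SPL.
Excess over the loudest (66.8 dB): 70.57 − 66.8 = 3.8 dB.

3.8 dB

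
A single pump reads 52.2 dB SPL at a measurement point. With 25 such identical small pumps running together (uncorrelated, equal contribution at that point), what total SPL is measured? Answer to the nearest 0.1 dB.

66.2 dB SPL

25 equal incoherent sources raise the level by 10·log₁₀(25) = 13.98 dB.
L_total = 52.2 + 13.98 = 66.2 dB SPL.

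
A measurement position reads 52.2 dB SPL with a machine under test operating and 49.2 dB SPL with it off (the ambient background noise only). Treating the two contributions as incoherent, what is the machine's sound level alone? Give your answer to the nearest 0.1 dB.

49.2 dB SPL

Subtract intensities: L_src = 10·log₁₀(10^(L_total/10) − 10^(L_bg/10)).
L_src = 10·log₁₀(10^(52.2/10) − 10^(49.2/10)) = 10·log₁₀(82780) = 49.2 dB SPL.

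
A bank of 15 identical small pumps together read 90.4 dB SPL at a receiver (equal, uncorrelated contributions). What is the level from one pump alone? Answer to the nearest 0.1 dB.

78.6 dB SPL

15 equal incoherent sources add 10·log₁₀(15) = 11.76 dB over one source.
L_one = 90.4 − 11.76 = 78.6 dB SPL.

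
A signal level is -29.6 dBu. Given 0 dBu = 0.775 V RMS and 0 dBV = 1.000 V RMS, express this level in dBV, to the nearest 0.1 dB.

The offset between the scales is 20·log₁₀(0.775/1.000) = −2.214 dB.
So dBV = -29.6 − 2.214 = -31.8 dBV.

-31.8 dBV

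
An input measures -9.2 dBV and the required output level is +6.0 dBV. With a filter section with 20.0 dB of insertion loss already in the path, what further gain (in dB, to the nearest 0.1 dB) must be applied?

The required make-up gain is the shortfall in the dB sum.
G = +6.0 − (-9.2) + 20.0 = 35.2 dB.

35.2 dB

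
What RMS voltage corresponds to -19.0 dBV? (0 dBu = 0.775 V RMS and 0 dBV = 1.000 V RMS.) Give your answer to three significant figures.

0.112 V

V = 1.000 V × 10^(-19.0/20).
= 1.000 × 0.1122 = 0.112 V.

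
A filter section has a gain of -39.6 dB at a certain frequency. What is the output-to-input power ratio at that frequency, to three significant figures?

0.000110

Power ratio = 10^(dB/10).
10^(-39.6/10) = 10^(-3.960) = 0.000110.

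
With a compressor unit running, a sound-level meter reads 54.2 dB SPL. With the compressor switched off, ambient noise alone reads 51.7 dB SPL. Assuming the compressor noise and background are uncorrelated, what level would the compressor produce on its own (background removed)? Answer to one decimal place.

Remove the background by subtracting linear intensities:
L_src = 10·log₁₀(10^(54.2/10) − 10^(51.7/10)) = 10·log₁₀(115100) = 50.6 dB SPL.

50.6 dB SPL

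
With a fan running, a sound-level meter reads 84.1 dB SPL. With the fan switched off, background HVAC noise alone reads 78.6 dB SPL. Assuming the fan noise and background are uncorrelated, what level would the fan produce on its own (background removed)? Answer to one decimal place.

Remove the background by subtracting linear intensities:
L_src = 10·log₁₀(10^(84.1/10) − 10^(78.6/10)) = 10·log₁₀(184600000) = 82.7 dB SPL.

82.7 dB SPL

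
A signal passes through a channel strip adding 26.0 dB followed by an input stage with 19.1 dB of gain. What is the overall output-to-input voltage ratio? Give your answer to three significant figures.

180

Net gain = 26.0 + 19.1 = 45.1 dB.
Voltage ratio = 10^(45.1/20) = 180.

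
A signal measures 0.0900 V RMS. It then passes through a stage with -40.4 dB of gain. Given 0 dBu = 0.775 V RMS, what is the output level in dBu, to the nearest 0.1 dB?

-59.1 dBu

Input level: 20·log₁₀(0.0900/0.775) = -18.70 dBu.
Output: -18.70 − 40.4 = -59.1 dBu.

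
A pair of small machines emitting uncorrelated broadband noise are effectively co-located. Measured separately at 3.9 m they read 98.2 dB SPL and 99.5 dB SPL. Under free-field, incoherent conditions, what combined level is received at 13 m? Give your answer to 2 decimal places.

91.45 dB SPL

Combined at 3.9 m: 10·log₁₀(10^(98.2/10)+10^(99.5/10)) = 101.909 dB SPL.
Then apply −20·log₁₀(13/3.9) = -10.458 dB → 91.45 dB SPL.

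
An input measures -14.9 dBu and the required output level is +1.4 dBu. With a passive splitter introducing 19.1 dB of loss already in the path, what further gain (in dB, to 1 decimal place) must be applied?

The required make-up gain is the shortfall in the dB sum.
G = +1.4 − (-14.9) + 19.1 = 35.4 dB.

35.4 dB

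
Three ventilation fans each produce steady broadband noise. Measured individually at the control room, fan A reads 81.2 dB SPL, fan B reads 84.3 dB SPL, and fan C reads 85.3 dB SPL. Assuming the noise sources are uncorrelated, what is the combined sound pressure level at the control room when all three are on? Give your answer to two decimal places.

Add the sources as powers (linear), then convert back to dB:
L_total = 10·log₁₀(10^(81.2/10) + 10^(84.3/10) + 10^(85.3/10)) = 10·log₁₀(739800000) = 88.69 dB SPL.

88.69 dB SPL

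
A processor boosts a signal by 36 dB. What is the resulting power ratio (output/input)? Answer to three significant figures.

3980

Power ratio = 10^(dB/10).
10^(36/10) = 10^(3.600) = 3980.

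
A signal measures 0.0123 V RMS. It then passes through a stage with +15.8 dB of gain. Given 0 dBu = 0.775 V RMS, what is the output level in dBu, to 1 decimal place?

-20.2 dBu

Input level: 20·log₁₀(0.0123/0.775) = -35.99 dBu.
Output: -35.99 + 15.8 = -20.2 dBu.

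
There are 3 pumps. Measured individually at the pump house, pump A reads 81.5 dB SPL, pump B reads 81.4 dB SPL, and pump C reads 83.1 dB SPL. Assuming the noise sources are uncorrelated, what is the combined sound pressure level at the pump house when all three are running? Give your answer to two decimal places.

86.84 dB SPL

Incoherent sources sum as intensities:
L_total = 10·log₁₀(10^(81.5/10) + 10^(81.4/10) + 10^(83.1/10)) = 10·log₁₀(483500000) = 86.84 dB SPL.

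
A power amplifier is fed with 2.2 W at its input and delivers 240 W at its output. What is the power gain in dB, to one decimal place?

For a power ratio, dB = 10·log₁₀(P₂/P₁).
10·log₁₀(240/2.2) = 10·log₁₀(109.1) = 20.4 dB.

20.4 dB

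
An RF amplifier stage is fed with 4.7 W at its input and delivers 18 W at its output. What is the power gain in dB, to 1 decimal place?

Power is a power quantity, so gain = 10·log₁₀(P_out/P_in).
10·log₁₀(18/4.7) = 10·log₁₀(3.830) = 5.8 dB.

5.8 dB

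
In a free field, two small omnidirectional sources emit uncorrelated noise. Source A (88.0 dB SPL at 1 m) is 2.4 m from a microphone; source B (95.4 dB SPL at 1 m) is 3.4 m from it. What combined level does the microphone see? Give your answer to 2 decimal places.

86.12 dB SPL

At the listener: L_A = 88.0 − 20·log₁₀(2.4) = 80.396 dB; L_B = 95.4 − 20·log₁₀(3.4) = 84.770 dB.
Combined: 10·log₁₀(10^(80.396/10)+10^(84.770/10)) = 86.12 dB SPL.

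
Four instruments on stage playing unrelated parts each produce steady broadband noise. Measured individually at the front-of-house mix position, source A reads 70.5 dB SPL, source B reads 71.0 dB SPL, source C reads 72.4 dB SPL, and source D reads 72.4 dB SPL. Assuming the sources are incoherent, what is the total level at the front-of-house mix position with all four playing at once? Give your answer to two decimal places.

77.68 dB SPL

Uncorrelated sources add in intensity (power), not in dB.
L_total = 10·log₁₀(10^(70.5/10) + 10^(71.0/10) + 10^(72.4/10) + 10^(72.4/10)) = 10·log₁₀(58570000) = 77.68 dB SPL.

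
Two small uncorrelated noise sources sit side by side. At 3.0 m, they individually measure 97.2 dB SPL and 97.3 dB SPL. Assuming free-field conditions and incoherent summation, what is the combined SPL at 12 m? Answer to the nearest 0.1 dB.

Combined at 3.0 m: 10·log₁₀(10^(97.2/10)+10^(97.3/10)) = 100.26 dB SPL.
Then apply −20·log₁₀(12/3.0) = -12.04 dB → 88.2 dB SPL.

88.2 dB SPL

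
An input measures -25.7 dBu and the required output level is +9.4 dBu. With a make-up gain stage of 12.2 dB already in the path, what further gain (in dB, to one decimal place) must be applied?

22.9 dB

The required make-up gain is the shortfall in the dB sum.
G = +9.4 − (-25.7) − 12.2 = 22.9 dB.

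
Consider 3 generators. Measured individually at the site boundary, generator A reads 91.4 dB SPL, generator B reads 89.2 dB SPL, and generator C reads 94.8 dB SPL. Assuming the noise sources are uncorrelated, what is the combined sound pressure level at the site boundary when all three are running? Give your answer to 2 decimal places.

97.19 dB SPL

Add the sources as powers (linear), then convert back to dB:
L_total = 10·log₁₀(10^(91.4/10) + 10^(89.2/10) + 10^(94.8/10)) = 10·log₁₀(5232000000) = 97.19 dB SPL.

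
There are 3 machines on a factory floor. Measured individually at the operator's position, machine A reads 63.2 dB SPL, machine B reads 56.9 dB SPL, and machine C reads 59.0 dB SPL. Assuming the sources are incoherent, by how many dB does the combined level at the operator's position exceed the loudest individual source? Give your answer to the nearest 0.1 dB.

2.1 dB

Add the sources as powers (linear), then convert back to dB:
L_total = 10·log₁₀(10^(63.2/10) + 10^(56.9/10) + 10^(59.0/10)) = 65.28 dB SPL.
Excess over the loudest (63.2 dB): 65.28 − 63.2 = 2.1 dB.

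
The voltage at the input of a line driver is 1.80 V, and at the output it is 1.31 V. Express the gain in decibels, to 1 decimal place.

-2.8 dB

For a voltage ratio, dB = 20·log₁₀(V₂/V₁).
20·log₁₀(1.31/1.80) = 20·log₁₀(0.7278) = -2.8 dB.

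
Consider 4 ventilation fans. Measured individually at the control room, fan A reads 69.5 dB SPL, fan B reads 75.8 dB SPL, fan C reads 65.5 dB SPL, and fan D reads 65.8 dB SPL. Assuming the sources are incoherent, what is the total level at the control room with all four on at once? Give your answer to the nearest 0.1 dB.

77.3 dB SPL

Add the sources as powers (linear), then convert back to dB:
L_total = 10·log₁₀(10^(69.5/10) + 10^(75.8/10) + 10^(65.5/10) + 10^(65.8/10)) = 10·log₁₀(54280000) = 77.3 dB SPL.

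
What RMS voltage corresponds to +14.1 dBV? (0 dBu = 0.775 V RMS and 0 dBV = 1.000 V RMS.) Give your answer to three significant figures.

V = 1.000 V × 10^(+14.1/20).
= 1.000 × 5.070 = 5.07 V.

5.07 V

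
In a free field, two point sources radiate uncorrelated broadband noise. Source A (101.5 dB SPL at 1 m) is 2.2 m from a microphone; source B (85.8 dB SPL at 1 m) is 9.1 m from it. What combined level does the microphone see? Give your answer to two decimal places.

At the listener: L_A = 101.5 − 20·log₁₀(2.2) = 94.652 dB; L_B = 85.8 − 20·log₁₀(9.1) = 66.619 dB.
Combined: 10·log₁₀(10^(94.652/10)+10^(66.619/10)) = 94.66 dB SPL.

94.66 dB SPL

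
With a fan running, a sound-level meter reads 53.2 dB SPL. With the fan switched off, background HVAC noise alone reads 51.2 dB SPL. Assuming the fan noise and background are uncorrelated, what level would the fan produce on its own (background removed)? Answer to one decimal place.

Background correction is a power subtraction:
L_src = 10·log₁₀(10^(53.2/10) − 10^(51.2/10)) = 10·log₁₀(77100) = 48.9 dB SPL.

48.9 dB SPL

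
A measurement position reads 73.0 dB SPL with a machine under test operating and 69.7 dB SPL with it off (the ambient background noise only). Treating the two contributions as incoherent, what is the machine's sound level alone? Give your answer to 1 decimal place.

70.3 dB SPL

Subtract intensities: L_src = 10·log₁₀(10^(L_total/10) − 10^(L_bg/10)).
L_src = 10·log₁₀(10^(73.0/10) − 10^(69.7/10)) = 10·log₁₀(10620000) = 70.3 dB SPL.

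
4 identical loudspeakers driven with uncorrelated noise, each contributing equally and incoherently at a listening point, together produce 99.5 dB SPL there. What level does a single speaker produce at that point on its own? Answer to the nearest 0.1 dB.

93.5 dB SPL

4 equal incoherent sources add 10·log₁₀(4) = 6.02 dB over one source.
L_one = 99.5 − 6.02 = 93.5 dB SPL.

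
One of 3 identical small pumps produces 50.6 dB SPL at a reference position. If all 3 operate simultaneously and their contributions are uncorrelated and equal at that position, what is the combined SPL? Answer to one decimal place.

3 equal incoherent sources raise the level by 10·log₁₀(3) = 4.77 dB.
L_total = 50.6 + 4.77 = 55.4 dB SPL.

55.4 dB SPL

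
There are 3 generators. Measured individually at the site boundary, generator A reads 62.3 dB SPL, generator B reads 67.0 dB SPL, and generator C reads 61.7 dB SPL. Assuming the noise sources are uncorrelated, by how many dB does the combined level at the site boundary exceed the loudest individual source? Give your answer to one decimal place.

Uncorrelated sources add in intensity (power), not in dB.
L_total = 10·log₁₀(10^(62.3/10) + 10^(67.0/10) + 10^(61.7/10)) = 69.13 dB SPL.
Excess over the loudest (67.0 dB): 69.13 − 67.0 = 2.1 dB.

2.1 dB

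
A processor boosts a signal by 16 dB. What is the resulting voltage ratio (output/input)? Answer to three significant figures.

6.31

Voltage ratio = 10^(dB/20).
10^(16/20) = 10^(0.8000) = 6.31.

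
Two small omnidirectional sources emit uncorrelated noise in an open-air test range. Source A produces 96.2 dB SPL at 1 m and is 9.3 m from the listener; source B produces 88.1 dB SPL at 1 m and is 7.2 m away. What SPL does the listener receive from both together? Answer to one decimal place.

At the listener: L_A = 96.2 − 20·log₁₀(9.3) = 76.83 dB; L_B = 88.1 − 20·log₁₀(7.2) = 70.95 dB.
Combined: 10·log₁₀(10^(76.83/10)+10^(70.95/10)) = 77.8 dB SPL.

77.8 dB SPL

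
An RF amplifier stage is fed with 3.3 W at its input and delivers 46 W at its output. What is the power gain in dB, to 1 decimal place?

Power ratio → dB uses the 10·log₁₀ form:
10·log₁₀(46/3.3) = 10·log₁₀(13.94) = 11.4 dB.

11.4 dB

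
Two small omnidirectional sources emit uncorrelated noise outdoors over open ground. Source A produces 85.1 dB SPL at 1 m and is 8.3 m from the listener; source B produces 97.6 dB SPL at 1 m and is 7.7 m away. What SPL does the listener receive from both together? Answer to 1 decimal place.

80.1 dB SPL

At the listener: L_A = 85.1 − 20·log₁₀(8.3) = 66.72 dB; L_B = 97.6 − 20·log₁₀(7.7) = 79.87 dB.
Combined: 10·log₁₀(10^(66.72/10)+10^(79.87/10)) = 80.1 dB SPL.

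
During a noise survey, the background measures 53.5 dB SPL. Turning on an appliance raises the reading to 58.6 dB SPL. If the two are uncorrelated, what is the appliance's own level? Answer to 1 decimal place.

Background correction is a power subtraction:
L_src = 10·log₁₀(10^(58.6/10) − 10^(53.5/10)) = 10·log₁₀(500600) = 57.0 dB SPL.

57.0 dB SPL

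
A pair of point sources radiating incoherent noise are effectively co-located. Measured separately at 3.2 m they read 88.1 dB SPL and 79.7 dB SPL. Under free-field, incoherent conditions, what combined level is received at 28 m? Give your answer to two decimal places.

69.85 dB SPL

Combined at 3.2 m: 10·log₁₀(10^(88.1/10)+10^(79.7/10)) = 88.686 dB SPL.
Then apply −20·log₁₀(28/3.2) = -18.840 dB → 69.85 dB SPL.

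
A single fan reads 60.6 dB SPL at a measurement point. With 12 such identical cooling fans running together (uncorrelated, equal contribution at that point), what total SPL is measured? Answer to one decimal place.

71.4 dB SPL

12 equal incoherent sources raise the level by 10·log₁₀(12) = 10.79 dB.
L_total = 60.6 + 10.79 = 71.4 dB SPL.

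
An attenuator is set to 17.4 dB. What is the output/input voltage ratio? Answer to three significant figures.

0.135

Voltage ratio = 10^(dB/20).
10^(-17.4/20) = 10^(-0.8700) = 0.135.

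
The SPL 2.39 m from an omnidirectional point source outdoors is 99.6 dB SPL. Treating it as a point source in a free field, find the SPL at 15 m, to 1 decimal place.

For a point source in a free field, ΔL = −20·log₁₀(d₂/d₁).
ΔL = −20·log₁₀(15/2.39) = -15.95 dB, so L₂ = 99.6 + (-15.95) = 83.6 dB SPL.

83.6 dB SPL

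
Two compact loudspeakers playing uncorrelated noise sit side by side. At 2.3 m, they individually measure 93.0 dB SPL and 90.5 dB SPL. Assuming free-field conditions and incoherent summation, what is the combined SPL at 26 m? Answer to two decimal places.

Combined at 2.3 m: 10·log₁₀(10^(93.0/10)+10^(90.5/10)) = 94.938 dB SPL.
Then apply −20·log₁₀(26/2.3) = -21.065 dB → 73.87 dB SPL.

73.87 dB SPL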